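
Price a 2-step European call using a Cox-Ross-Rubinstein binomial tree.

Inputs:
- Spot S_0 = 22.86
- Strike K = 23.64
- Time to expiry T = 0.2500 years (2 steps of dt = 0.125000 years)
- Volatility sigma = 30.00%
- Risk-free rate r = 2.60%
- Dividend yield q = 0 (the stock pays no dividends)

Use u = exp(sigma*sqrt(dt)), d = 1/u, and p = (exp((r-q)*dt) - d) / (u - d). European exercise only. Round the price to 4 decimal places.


dt = T/N = 0.125000
u = exp(sigma*sqrt(dt)) = 1.111895; d = 1/u = 0.899365
p = (exp((r-q)*dt) - d) / (u - d) = 0.488825
Discount per step: exp(-r*dt) = 0.996755
Stock lattice S(k, i) with i counting down-moves:
  k=0: S(0,0) = 22.8600
  k=1: S(1,0) = 25.4179; S(1,1) = 20.5595
  k=2: S(2,0) = 28.2621; S(2,1) = 22.8600; S(2,2) = 18.4905
Terminal payoffs V(N, i) = max(S_T - K, 0):
  V(2,0) = 4.622072; V(2,1) = 0.000000; V(2,2) = 0.000000
Backward induction: V(k, i) = exp(-r*dt) * [p * V(k+1, i) + (1-p) * V(k+1, i+1)].
  V(1,0) = exp(-r*dt) * [p*4.622072 + (1-p)*0.000000] = 2.252054
  V(1,1) = exp(-r*dt) * [p*0.000000 + (1-p)*0.000000] = 0.000000
  V(0,0) = exp(-r*dt) * [p*2.252054 + (1-p)*0.000000] = 1.097289

Answer: Price = V(0,0) = 1.0973


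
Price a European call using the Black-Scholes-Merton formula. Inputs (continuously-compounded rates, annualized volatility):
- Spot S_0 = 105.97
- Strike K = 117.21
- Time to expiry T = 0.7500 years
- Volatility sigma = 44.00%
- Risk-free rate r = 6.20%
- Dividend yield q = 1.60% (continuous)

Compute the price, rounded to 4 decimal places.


Answer: Price = 13.0185

Derivation:
d1 = (ln(S/K) + (r - q + 0.5*sigma^2) * T) / (sigma * sqrt(T)) = 0.01650392
d2 = d1 - sigma * sqrt(T) = -0.36454726
exp(-rT) = 0.95456456; exp(-qT) = 0.98807171
C = S_0 * exp(-qT) * N(d1) - K * exp(-rT) * N(d2)
N(d1) = 0.50658381; N(d2) = 0.35772470
C = 105.9700 * 0.98807171 * 0.50658381 - 117.2100 * 0.95456456 * 0.35772470 = 13.0185


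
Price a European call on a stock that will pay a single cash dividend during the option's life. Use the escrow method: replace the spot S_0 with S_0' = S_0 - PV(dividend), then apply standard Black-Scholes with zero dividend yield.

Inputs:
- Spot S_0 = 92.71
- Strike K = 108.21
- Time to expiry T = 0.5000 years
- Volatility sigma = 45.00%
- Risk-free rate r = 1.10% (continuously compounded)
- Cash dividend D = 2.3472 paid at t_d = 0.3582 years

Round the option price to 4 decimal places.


PV(D) = D * exp(-r * t_d) = 2.3472 * 0.99606755 = 2.33796976
S_0' = S_0 - PV(D) = 92.7100 - 2.33796976 = 90.37203024
d1 = (ln(S_0'/K) + (r + sigma^2/2)*T) / (sigma*sqrt(T)) = -0.38973829
d2 = d1 - sigma*sqrt(T) = -0.70793634
exp(-rT) = 0.99451510
N(d1) = 0.34836504; N(d2) = 0.23949240
C = S_0' * N(d1) - K * exp(-rT) * N(d2) = 90.37203024 * 0.34836504 - 108.2100 * 0.99451510 * 0.23949240 = 5.7091

Answer: Price = 5.7091


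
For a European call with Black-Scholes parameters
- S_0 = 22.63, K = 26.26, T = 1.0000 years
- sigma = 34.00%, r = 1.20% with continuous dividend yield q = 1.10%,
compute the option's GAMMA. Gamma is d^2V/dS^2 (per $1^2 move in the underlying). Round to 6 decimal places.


Answer: Gamma = 0.049518

Derivation:
d1 = -0.2646188507; d2 = -0.6046188507
phi(d1) = 0.3852163705; exp(-qT) = 0.9890602788; exp(-rT) = 0.9880717129
Gamma = exp(-qT) * phi(d1) / (S * sigma * sqrt(T)) = 0.9890602788 * 0.3852163705 / (22.6300 * 0.3400 * 1.0000000000) = 0.049518


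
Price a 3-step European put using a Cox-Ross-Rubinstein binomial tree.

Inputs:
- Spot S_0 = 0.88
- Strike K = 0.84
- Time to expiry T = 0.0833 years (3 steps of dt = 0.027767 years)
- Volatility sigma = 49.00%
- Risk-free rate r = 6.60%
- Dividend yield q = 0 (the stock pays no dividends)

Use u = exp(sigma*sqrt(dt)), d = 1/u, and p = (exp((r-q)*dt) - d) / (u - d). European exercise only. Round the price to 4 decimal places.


dt = T/N = 0.027767
u = exp(sigma*sqrt(dt)) = 1.085076; d = 1/u = 0.921594
p = (exp((r-q)*dt) - d) / (u - d) = 0.490819
Discount per step: exp(-r*dt) = 0.998169
Stock lattice S(k, i) with i counting down-moves:
  k=0: S(0,0) = 0.8800
  k=1: S(1,0) = 0.9549; S(1,1) = 0.8110
  k=2: S(2,0) = 1.0361; S(2,1) = 0.8800; S(2,2) = 0.7474
  k=3: S(3,0) = 1.1243; S(3,1) = 0.9549; S(3,2) = 0.8110; S(3,3) = 0.6888
Terminal payoffs V(N, i) = max(K - S_T, 0):
  V(3,0) = 0.000000; V(3,1) = 0.000000; V(3,2) = 0.028997; V(3,3) = 0.151186
Backward induction: V(k, i) = exp(-r*dt) * [p * V(k+1, i) + (1-p) * V(k+1, i+1)].
  V(2,0) = exp(-r*dt) * [p*0.000000 + (1-p)*0.000000] = 0.000000
  V(2,1) = exp(-r*dt) * [p*0.000000 + (1-p)*0.028997] = 0.014738
  V(2,2) = exp(-r*dt) * [p*0.028997 + (1-p)*0.151186] = 0.091047
  V(1,0) = exp(-r*dt) * [p*0.000000 + (1-p)*0.014738] = 0.007490
  V(1,1) = exp(-r*dt) * [p*0.014738 + (1-p)*0.091047] = 0.053495
  V(0,0) = exp(-r*dt) * [p*0.007490 + (1-p)*0.053495] = 0.030858

Answer: Price = V(0,0) = 0.0309


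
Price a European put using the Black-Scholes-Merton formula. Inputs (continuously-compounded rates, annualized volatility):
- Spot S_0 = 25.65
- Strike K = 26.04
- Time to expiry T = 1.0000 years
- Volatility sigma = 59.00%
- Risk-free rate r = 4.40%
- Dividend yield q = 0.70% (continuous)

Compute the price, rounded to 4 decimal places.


Answer: Price = 5.5733

Derivation:
d1 = (ln(S/K) + (r - q + 0.5*sigma^2) * T) / (sigma * sqrt(T)) = 0.33213518
d2 = d1 - sigma * sqrt(T) = -0.25786482
exp(-rT) = 0.95695396; exp(-qT) = 0.99302444
P = K * exp(-rT) * N(-d2) - S_0 * exp(-qT) * N(-d1)
N(-d1) = 0.36989359; N(-d2) = 0.60174438
P = 26.0400 * 0.95695396 * 0.60174438 - 25.6500 * 0.99302444 * 0.36989359 = 5.5733


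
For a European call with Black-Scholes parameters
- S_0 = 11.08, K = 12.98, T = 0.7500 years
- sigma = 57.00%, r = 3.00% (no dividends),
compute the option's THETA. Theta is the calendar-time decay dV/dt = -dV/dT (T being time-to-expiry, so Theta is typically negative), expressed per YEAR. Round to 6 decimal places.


Answer: Theta = -1.568648

Derivation:
d1 = -0.0282203341; d2 = -0.5218548143
phi(d1) = 0.3987834558; exp(-qT) = 1.0000000000; exp(-rT) = 0.9777512372
Theta = -S*exp(-qT)*phi(d1)*sigma/(2*sqrt(T)) - r*K*exp(-rT)*N(d2) + q*S*exp(-qT)*N(d1)
N(d1) = 0.4887432097; N(d2) = 0.3008857107; sqrt(T) = 0.8660254038
Term 1 = -11.0800 * 1.0000000000 * 0.3987834558 * 0.5700 / (2 * 0.8660254038) = -1.4540894426
Term 2 = -0.0300 * 12.9800 * 0.9777512372 * 0.3008857107 = -0.1145581218
Term 3 = 0 (no dividend yield, q = 0)
Theta = -1.4540894426 + (-0.1145581218) + (0.0000000000) = -1.568648


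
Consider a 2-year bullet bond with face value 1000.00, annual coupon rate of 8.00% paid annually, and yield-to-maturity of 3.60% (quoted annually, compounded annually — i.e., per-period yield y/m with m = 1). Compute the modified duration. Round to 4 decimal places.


Answer: Modified duration = 1.8617

Derivation:
Coupon per period c = face * coupon_rate / m = 80.000000
Periods per year m = 1; per-period yield y/m = 0.036000
Number of cashflows N = 2
Cashflows (t years, CF_t, discount factor 1/(1+y/m)^(m*t), PV):
  t = 1.0000: CF_t = 80.000000, DF = 0.965251, PV = 77.220077
  t = 2.0000: CF_t = 1080.000000, DF = 0.931709, PV = 1006.246180
Price P = sum_t PV_t = 1083.466257
First compute Macaulay numerator sum_t t * PV_t:
  t * PV_t at t = 1.0000: 77.220077
  t * PV_t at t = 2.0000: 2012.492360
Macaulay duration D = 2089.712437 / 1083.466257 = 1.928729
Modified duration = D / (1 + y/m) = 1.928729 / (1 + 0.036000) = 1.861707


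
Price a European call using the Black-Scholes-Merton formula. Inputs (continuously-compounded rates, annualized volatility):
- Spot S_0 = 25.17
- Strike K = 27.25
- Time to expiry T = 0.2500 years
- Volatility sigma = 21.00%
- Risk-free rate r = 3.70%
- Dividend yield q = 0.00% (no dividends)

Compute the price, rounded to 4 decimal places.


Answer: Price = 0.4123

Derivation:
d1 = (ln(S/K) + (r - q + 0.5*sigma^2) * T) / (sigma * sqrt(T)) = -0.61560202
d2 = d1 - sigma * sqrt(T) = -0.72060202
exp(-rT) = 0.99079265; exp(-qT) = 1.00000000
C = S_0 * exp(-qT) * N(d1) - K * exp(-rT) * N(d2)
N(d1) = 0.26907861; N(d2) = 0.23557721
C = 25.1700 * 1.00000000 * 0.26907861 - 27.2500 * 0.99079265 * 0.23557721 = 0.4123


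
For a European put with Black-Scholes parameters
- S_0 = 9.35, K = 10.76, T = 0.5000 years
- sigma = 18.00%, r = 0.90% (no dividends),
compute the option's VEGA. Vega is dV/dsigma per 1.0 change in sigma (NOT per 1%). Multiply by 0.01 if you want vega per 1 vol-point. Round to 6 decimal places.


d1 = -1.0045568382; d2 = -1.1318360589
phi(d1) = 0.2408681107; exp(-qT) = 1.0000000000; exp(-rT) = 0.9955101098
Vega = S * exp(-qT) * phi(d1) * sqrt(T) = 9.3500 * 1.0000000000 * 0.2408681107 * 0.7071067812 = 1.592487

Answer: Vega = 1.592487


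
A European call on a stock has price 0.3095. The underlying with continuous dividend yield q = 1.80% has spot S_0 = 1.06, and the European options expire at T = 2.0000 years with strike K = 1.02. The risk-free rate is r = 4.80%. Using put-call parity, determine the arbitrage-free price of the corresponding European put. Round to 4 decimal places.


Answer: Put price = 0.2136

Derivation:
Put-call parity: C - P = S_0 * exp(-qT) - K * exp(-rT).
S_0 * exp(-qT) = 1.0600 * 0.96464029 = 1.02251871
K * exp(-rT) = 1.0200 * 0.90846402 = 0.92663330
P = C - S*exp(-qT) + K*exp(-rT)
P = 0.3095 - 1.02251871 + 0.92663330 = 0.2136


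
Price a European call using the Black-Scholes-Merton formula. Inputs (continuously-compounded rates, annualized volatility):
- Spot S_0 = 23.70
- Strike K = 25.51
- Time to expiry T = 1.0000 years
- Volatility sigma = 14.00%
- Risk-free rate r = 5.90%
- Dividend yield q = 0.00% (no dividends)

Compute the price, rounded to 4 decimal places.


d1 = (ln(S/K) + (r - q + 0.5*sigma^2) * T) / (sigma * sqrt(T)) = -0.03425346
d2 = d1 - sigma * sqrt(T) = -0.17425346
exp(-rT) = 0.94270677; exp(-qT) = 1.00000000
C = S_0 * exp(-qT) * N(d1) - K * exp(-rT) * N(d2)
N(d1) = 0.48633752; N(d2) = 0.43083314
C = 23.7000 * 1.00000000 * 0.48633752 - 25.5100 * 0.94270677 * 0.43083314 = 1.1653

Answer: Price = 1.1653


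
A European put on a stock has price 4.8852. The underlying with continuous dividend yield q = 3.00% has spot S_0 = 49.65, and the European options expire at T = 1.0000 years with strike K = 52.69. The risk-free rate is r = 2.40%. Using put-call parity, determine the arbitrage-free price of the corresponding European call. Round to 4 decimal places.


Answer: Call price = 1.6273

Derivation:
Put-call parity: C - P = S_0 * exp(-qT) - K * exp(-rT).
S_0 * exp(-qT) = 49.6500 * 0.97044553 = 48.18262074
K * exp(-rT) = 52.6900 * 0.97628571 = 51.44049405
C = P + S*exp(-qT) - K*exp(-rT)
C = 4.8852 + 48.18262074 - 51.44049405 = 1.6273


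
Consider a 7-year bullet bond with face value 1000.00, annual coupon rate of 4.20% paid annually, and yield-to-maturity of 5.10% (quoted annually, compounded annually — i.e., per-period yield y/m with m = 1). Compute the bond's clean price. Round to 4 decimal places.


Answer: Price = 948.1108

Derivation:
Coupon per period c = face * coupon_rate / m = 42.000000
Periods per year m = 1; per-period yield y/m = 0.051000
Number of cashflows N = 7
Cashflows (t years, CF_t, discount factor 1/(1+y/m)^(m*t), PV):
  t = 1.0000: CF_t = 42.000000, DF = 0.951475, PV = 39.961941
  t = 2.0000: CF_t = 42.000000, DF = 0.905304, PV = 38.022779
  t = 3.0000: CF_t = 42.000000, DF = 0.861374, PV = 36.177716
  t = 4.0000: CF_t = 42.000000, DF = 0.819576, PV = 34.422184
  t = 5.0000: CF_t = 42.000000, DF = 0.779806, PV = 32.751840
  t = 6.0000: CF_t = 42.000000, DF = 0.741965, PV = 31.162550
  t = 7.0000: CF_t = 1042.000000, DF = 0.705961, PV = 735.611833
Price P = sum_t PV_t = 948.110845


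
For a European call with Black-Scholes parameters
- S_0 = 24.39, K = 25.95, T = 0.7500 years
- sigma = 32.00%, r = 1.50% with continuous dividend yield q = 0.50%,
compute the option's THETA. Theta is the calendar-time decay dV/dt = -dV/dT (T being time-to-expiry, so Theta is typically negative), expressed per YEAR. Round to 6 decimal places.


d1 = -0.0580900879; d2 = -0.3352182171
phi(d1) = 0.3982697409; exp(-qT) = 0.9962570225; exp(-rT) = 0.9888130446
Theta = -S*exp(-qT)*phi(d1)*sigma/(2*sqrt(T)) - r*K*exp(-rT)*N(d2) + q*S*exp(-qT)*N(d1)
N(d1) = 0.4768384349; N(d2) = 0.3687302405; sqrt(T) = 0.8660254038
Term 1 = -24.3900 * 0.9962570225 * 0.3982697409 * 0.3200 / (2 * 0.8660254038) = -1.7879273115
Term 2 = -0.0150 * 25.9500 * 0.9888130446 * 0.3687302405 = -0.1419226020
Term 3 = 0.0050 * 24.3900 * 0.9962570225 * 0.4768384349 = 0.0579327913
Theta = -1.7879273115 + (-0.1419226020) + (0.0579327913) = -1.871917

Answer: Theta = -1.871917


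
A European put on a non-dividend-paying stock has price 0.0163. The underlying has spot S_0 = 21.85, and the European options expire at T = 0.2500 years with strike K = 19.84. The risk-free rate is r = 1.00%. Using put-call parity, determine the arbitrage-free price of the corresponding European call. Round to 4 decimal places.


Answer: Call price = 2.0758

Derivation:
Put-call parity: C - P = S_0 * exp(-qT) - K * exp(-rT).
S_0 * exp(-qT) = 21.8500 * 1.00000000 = 21.85000000
K * exp(-rT) = 19.8400 * 0.99750312 = 19.79046195
C = P + S*exp(-qT) - K*exp(-rT)
C = 0.0163 + 21.85000000 - 19.79046195 = 2.0758


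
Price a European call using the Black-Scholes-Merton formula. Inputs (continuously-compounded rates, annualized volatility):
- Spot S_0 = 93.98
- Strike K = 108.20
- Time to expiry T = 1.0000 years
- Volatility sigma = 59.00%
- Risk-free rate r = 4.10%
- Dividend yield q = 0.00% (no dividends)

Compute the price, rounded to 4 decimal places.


d1 = (ln(S/K) + (r - q + 0.5*sigma^2) * T) / (sigma * sqrt(T)) = 0.12567903
d2 = d1 - sigma * sqrt(T) = -0.46432097
exp(-rT) = 0.95982913; exp(-qT) = 1.00000000
C = S_0 * exp(-qT) * N(d1) - K * exp(-rT) * N(d2)
N(d1) = 0.55000700; N(d2) = 0.32120890
C = 93.9800 * 1.00000000 * 0.55000700 - 108.2000 * 0.95982913 * 0.32120890 = 18.3310

Answer: Price = 18.3310


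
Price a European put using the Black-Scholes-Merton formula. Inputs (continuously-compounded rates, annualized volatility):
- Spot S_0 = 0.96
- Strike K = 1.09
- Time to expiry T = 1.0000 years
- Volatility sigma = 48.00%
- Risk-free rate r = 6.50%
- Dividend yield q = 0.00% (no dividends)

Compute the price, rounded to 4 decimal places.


d1 = (ln(S/K) + (r - q + 0.5*sigma^2) * T) / (sigma * sqrt(T)) = 0.11083398
d2 = d1 - sigma * sqrt(T) = -0.36916602
exp(-rT) = 0.93706746; exp(-qT) = 1.00000000
P = K * exp(-rT) * N(-d2) - S_0 * exp(-qT) * N(-d1)
N(-d1) = 0.45587400; N(-d2) = 0.64399801
P = 1.0900 * 0.93706746 * 0.64399801 - 0.9600 * 1.00000000 * 0.45587400 = 0.2201

Answer: Price = 0.2201


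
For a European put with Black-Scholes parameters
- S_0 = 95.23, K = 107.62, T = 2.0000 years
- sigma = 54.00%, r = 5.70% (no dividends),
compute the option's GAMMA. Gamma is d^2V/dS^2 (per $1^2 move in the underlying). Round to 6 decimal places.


d1 = 0.3709541285; d2 = -0.3927211952
phi(d1) = 0.3724166532; exp(-qT) = 1.0000000000; exp(-rT) = 0.8922579559
Gamma = exp(-qT) * phi(d1) / (S * sigma * sqrt(T)) = 1.0000000000 * 0.3724166532 / (95.2300 * 0.5400 * 1.4142135624) = 0.005121

Answer: Gamma = 0.005121


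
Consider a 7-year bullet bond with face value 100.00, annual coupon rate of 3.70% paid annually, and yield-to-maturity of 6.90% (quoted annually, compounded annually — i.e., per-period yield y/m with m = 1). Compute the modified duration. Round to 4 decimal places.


Coupon per period c = face * coupon_rate / m = 3.700000
Periods per year m = 1; per-period yield y/m = 0.069000
Number of cashflows N = 7
Cashflows (t years, CF_t, discount factor 1/(1+y/m)^(m*t), PV):
  t = 1.0000: CF_t = 3.700000, DF = 0.935454, PV = 3.461179
  t = 2.0000: CF_t = 3.700000, DF = 0.875074, PV = 3.237772
  t = 3.0000: CF_t = 3.700000, DF = 0.818591, PV = 3.028786
  t = 4.0000: CF_t = 3.700000, DF = 0.765754, PV = 2.833289
  t = 5.0000: CF_t = 3.700000, DF = 0.716327, PV = 2.650411
  t = 6.0000: CF_t = 3.700000, DF = 0.670091, PV = 2.479337
  t = 7.0000: CF_t = 103.700000, DF = 0.626839, PV = 65.003212
Price P = sum_t PV_t = 82.693986
First compute Macaulay numerator sum_t t * PV_t:
  t * PV_t at t = 1.0000: 3.461179
  t * PV_t at t = 2.0000: 6.475545
  t * PV_t at t = 3.0000: 9.086358
  t * PV_t at t = 4.0000: 11.333157
  t * PV_t at t = 5.0000: 13.252054
  t * PV_t at t = 6.0000: 14.876020
  t * PV_t at t = 7.0000: 455.022487
Macaulay duration D = 513.506799 / 82.693986 = 6.209724
Modified duration = D / (1 + y/m) = 6.209724 / (1 + 0.069000) = 5.808909

Answer: Modified duration = 5.8089


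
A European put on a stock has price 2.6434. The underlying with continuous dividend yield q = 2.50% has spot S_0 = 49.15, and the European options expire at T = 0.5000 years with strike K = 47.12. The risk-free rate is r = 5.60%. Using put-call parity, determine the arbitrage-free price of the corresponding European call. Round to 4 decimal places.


Put-call parity: C - P = S_0 * exp(-qT) - K * exp(-rT).
S_0 * exp(-qT) = 49.1500 * 0.98757780 = 48.53944889
K * exp(-rT) = 47.1200 * 0.97238837 = 45.81893984
C = P + S*exp(-qT) - K*exp(-rT)
C = 2.6434 + 48.53944889 - 45.81893984 = 5.3639

Answer: Call price = 5.3639


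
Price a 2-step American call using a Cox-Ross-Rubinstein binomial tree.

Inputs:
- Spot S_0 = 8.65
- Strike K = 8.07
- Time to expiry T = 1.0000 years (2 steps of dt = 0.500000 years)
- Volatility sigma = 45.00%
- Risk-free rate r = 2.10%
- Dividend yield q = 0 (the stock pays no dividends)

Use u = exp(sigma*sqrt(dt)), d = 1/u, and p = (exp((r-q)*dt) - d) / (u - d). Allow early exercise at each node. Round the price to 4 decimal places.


dt = T/N = 0.500000
u = exp(sigma*sqrt(dt)) = 1.374648; d = 1/u = 0.727459
p = (exp((r-q)*dt) - d) / (u - d) = 0.437424
Discount per step: exp(-r*dt) = 0.989555
Stock lattice S(k, i) with i counting down-moves:
  k=0: S(0,0) = 8.6500
  k=1: S(1,0) = 11.8907; S(1,1) = 6.2925
  k=2: S(2,0) = 16.3455; S(2,1) = 8.6500; S(2,2) = 4.5775
Terminal payoffs V(N, i) = max(S_T - K, 0):
  V(2,0) = 8.275546; V(2,1) = 0.580000; V(2,2) = 0.000000
Backward induction: V(k, i) = exp(-r*dt) * [p * V(k+1, i) + (1-p) * V(k+1, i+1)]; then take max(V_cont, immediate exercise) for American.
  V(1,0) = exp(-r*dt) * [p*8.275546 + (1-p)*0.580000] = 3.905001; exercise = 3.820709; V(1,0) = max -> 3.905001
  V(1,1) = exp(-r*dt) * [p*0.580000 + (1-p)*0.000000] = 0.251056; exercise = 0.000000; V(1,1) = max -> 0.251056
  V(0,0) = exp(-r*dt) * [p*3.905001 + (1-p)*0.251056] = 1.830064; exercise = 0.580000; V(0,0) = max -> 1.830064

Answer: Price = V(0,0) = 1.8301


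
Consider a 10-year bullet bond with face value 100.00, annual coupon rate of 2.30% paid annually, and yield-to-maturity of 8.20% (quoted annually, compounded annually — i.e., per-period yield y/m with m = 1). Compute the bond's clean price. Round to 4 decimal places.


Answer: Price = 60.7652

Derivation:
Coupon per period c = face * coupon_rate / m = 2.300000
Periods per year m = 1; per-period yield y/m = 0.082000
Number of cashflows N = 10
Cashflows (t years, CF_t, discount factor 1/(1+y/m)^(m*t), PV):
  t = 1.0000: CF_t = 2.300000, DF = 0.924214, PV = 2.125693
  t = 2.0000: CF_t = 2.300000, DF = 0.854172, PV = 1.964596
  t = 3.0000: CF_t = 2.300000, DF = 0.789438, PV = 1.815708
  t = 4.0000: CF_t = 2.300000, DF = 0.729610, PV = 1.678104
  t = 5.0000: CF_t = 2.300000, DF = 0.674316, PV = 1.550928
  t = 6.0000: CF_t = 2.300000, DF = 0.623213, PV = 1.433390
  t = 7.0000: CF_t = 2.300000, DF = 0.575982, PV = 1.324759
  t = 8.0000: CF_t = 2.300000, DF = 0.532331, PV = 1.224362
  t = 9.0000: CF_t = 2.300000, DF = 0.491988, PV = 1.131573
  t = 10.0000: CF_t = 102.300000, DF = 0.454703, PV = 46.516071
Price P = sum_t PV_t = 60.765184


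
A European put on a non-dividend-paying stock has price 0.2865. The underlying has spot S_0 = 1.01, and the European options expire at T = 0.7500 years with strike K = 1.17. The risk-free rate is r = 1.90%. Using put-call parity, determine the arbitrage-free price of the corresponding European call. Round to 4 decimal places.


Answer: Call price = 0.1431

Derivation:
Put-call parity: C - P = S_0 * exp(-qT) - K * exp(-rT).
S_0 * exp(-qT) = 1.0100 * 1.00000000 = 1.01000000
K * exp(-rT) = 1.1700 * 0.98585105 = 1.15344573
C = P + S*exp(-qT) - K*exp(-rT)
C = 0.2865 + 1.01000000 - 1.15344573 = 0.1431


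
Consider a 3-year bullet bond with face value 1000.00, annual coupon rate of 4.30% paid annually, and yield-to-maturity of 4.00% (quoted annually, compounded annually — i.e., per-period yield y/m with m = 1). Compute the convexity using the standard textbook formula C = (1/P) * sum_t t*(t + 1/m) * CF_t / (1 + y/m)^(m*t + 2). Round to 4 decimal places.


Answer: Convexity = 10.4968

Derivation:
Coupon per period c = face * coupon_rate / m = 43.000000
Periods per year m = 1; per-period yield y/m = 0.040000
Number of cashflows N = 3
Cashflows (t years, CF_t, discount factor 1/(1+y/m)^(m*t), PV):
  t = 1.0000: CF_t = 43.000000, DF = 0.961538, PV = 41.346154
  t = 2.0000: CF_t = 43.000000, DF = 0.924556, PV = 39.755917
  t = 3.0000: CF_t = 1043.000000, DF = 0.888996, PV = 927.223202
Price P = sum_t PV_t = 1008.325273
Convexity numerator sum_t t*(t + 1/m) * CF_t / (1+y/m)^(m*t + 2):
  t = 1.0000: term = 76.453687
  t = 2.0000: term = 220.539481
  t = 3.0000: term = 10287.239668
Convexity = (1/P) * sum = 10584.232836 / 1008.325273 = 10.496844


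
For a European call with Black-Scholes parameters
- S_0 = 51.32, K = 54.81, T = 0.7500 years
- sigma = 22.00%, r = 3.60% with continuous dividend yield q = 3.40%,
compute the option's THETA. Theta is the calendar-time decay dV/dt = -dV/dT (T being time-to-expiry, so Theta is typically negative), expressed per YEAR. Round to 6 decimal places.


Answer: Theta = -2.412863

Derivation:
d1 = -0.2421833182; d2 = -0.4327089071
phi(d1) = 0.3874126353; exp(-qT) = 0.9748223790; exp(-rT) = 0.9733612415
Theta = -S*exp(-qT)*phi(d1)*sigma/(2*sqrt(T)) - r*K*exp(-rT)*N(d2) + q*S*exp(-qT)*N(d1)
N(d1) = 0.4043190602; N(d2) = 0.3326131291; sqrt(T) = 0.8660254038
Term 1 = -51.3200 * 0.9748223790 * 0.3874126353 * 0.2200 / (2 * 0.8660254038) = -2.4617728224
Term 2 = -0.0360 * 54.8100 * 0.9733612415 * 0.3326131291 = -0.6388159333
Term 3 = 0.0340 * 51.3200 * 0.9748223790 * 0.4043190602 = 0.6877257262
Theta = -2.4617728224 + (-0.6388159333) + (0.6877257262) = -2.412863


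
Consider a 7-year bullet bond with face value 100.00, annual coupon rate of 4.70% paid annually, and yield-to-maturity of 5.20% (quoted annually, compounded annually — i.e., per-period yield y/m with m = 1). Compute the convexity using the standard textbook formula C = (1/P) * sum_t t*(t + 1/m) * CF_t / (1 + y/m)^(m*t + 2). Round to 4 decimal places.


Coupon per period c = face * coupon_rate / m = 4.700000
Periods per year m = 1; per-period yield y/m = 0.052000
Number of cashflows N = 7
Cashflows (t years, CF_t, discount factor 1/(1+y/m)^(m*t), PV):
  t = 1.0000: CF_t = 4.700000, DF = 0.950570, PV = 4.467681
  t = 2.0000: CF_t = 4.700000, DF = 0.903584, PV = 4.246845
  t = 3.0000: CF_t = 4.700000, DF = 0.858920, PV = 4.036925
  t = 4.0000: CF_t = 4.700000, DF = 0.816464, PV = 3.837381
  t = 5.0000: CF_t = 4.700000, DF = 0.776106, PV = 3.647700
  t = 6.0000: CF_t = 4.700000, DF = 0.737744, PV = 3.467396
  t = 7.0000: CF_t = 104.700000, DF = 0.701277, PV = 73.423740
Price P = sum_t PV_t = 97.127667
Convexity numerator sum_t t*(t + 1/m) * CF_t / (1+y/m)^(m*t + 2):
  t = 1.0000: term = 8.073849
  t = 2.0000: term = 23.024285
  t = 3.0000: term = 43.772405
  t = 4.0000: term = 69.347916
  t = 5.0000: term = 98.880108
  t = 6.0000: term = 131.589498
  t = 7.0000: term = 3715.292838
Convexity = (1/P) * sum = 4089.980899 / 97.127667 = 42.109329

Answer: Convexity = 42.1093


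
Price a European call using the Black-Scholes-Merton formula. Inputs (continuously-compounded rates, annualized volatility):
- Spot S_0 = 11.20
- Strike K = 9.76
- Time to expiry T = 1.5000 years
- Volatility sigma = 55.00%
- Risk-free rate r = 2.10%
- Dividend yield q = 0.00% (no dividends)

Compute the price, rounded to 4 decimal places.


Answer: Price = 3.6773

Derivation:
d1 = (ln(S/K) + (r - q + 0.5*sigma^2) * T) / (sigma * sqrt(T)) = 0.58787216
d2 = d1 - sigma * sqrt(T) = -0.08573752
exp(-rT) = 0.96899096; exp(-qT) = 1.00000000
C = S_0 * exp(-qT) * N(d1) - K * exp(-rT) * N(d2)
N(d1) = 0.72169095; N(d2) = 0.46583754
C = 11.2000 * 1.00000000 * 0.72169095 - 9.7600 * 0.96899096 * 0.46583754 = 3.6773


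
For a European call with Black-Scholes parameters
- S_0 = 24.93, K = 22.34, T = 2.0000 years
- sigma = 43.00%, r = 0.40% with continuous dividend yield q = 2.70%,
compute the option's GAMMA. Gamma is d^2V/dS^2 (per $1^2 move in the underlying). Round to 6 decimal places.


d1 = 0.4087950454; d2 = -0.1993167864
phi(d1) = 0.3669626425; exp(-qT) = 0.9474321065; exp(-rT) = 0.9920319148
Gamma = exp(-qT) * phi(d1) / (S * sigma * sqrt(T)) = 0.9474321065 * 0.3669626425 / (24.9300 * 0.4300 * 1.4142135624) = 0.022933

Answer: Gamma = 0.022933


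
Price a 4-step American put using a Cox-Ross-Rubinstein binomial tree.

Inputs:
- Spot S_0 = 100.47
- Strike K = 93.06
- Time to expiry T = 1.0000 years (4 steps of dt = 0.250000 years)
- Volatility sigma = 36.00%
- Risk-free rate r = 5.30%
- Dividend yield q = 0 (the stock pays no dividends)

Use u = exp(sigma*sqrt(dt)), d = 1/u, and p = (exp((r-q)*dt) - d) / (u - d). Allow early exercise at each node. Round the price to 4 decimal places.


dt = T/N = 0.250000
u = exp(sigma*sqrt(dt)) = 1.197217; d = 1/u = 0.835270
p = (exp((r-q)*dt) - d) / (u - d) = 0.491972
Discount per step: exp(-r*dt) = 0.986837
Stock lattice S(k, i) with i counting down-moves:
  k=0: S(0,0) = 100.4700
  k=1: S(1,0) = 120.2844; S(1,1) = 83.9196
  k=2: S(2,0) = 144.0066; S(2,1) = 100.4700; S(2,2) = 70.0955
  k=3: S(3,0) = 172.4072; S(3,1) = 120.2844; S(3,2) = 83.9196; S(3,3) = 58.5487
  k=4: S(4,0) = 206.4089; S(4,1) = 144.0066; S(4,2) = 100.4700; S(4,3) = 70.0955; S(4,4) = 48.9040
Terminal payoffs V(N, i) = max(K - S_T, 0):
  V(4,0) = 0.000000; V(4,1) = 0.000000; V(4,2) = 0.000000; V(4,3) = 22.964460; V(4,4) = 44.156001
Backward induction: V(k, i) = exp(-r*dt) * [p * V(k+1, i) + (1-p) * V(k+1, i+1)]; then take max(V_cont, immediate exercise) for American.
  V(3,0) = exp(-r*dt) * [p*0.000000 + (1-p)*0.000000] = 0.000000; exercise = 0.000000; V(3,0) = max -> 0.000000
  V(3,1) = exp(-r*dt) * [p*0.000000 + (1-p)*0.000000] = 0.000000; exercise = 0.000000; V(3,1) = max -> 0.000000
  V(3,2) = exp(-r*dt) * [p*0.000000 + (1-p)*22.964460] = 11.513020; exercise = 9.140402; V(3,2) = max -> 11.513020
  V(3,3) = exp(-r*dt) * [p*22.964460 + (1-p)*44.156001] = 33.286371; exercise = 34.511283; V(3,3) = max -> 34.511283
  V(2,0) = exp(-r*dt) * [p*0.000000 + (1-p)*0.000000] = 0.000000; exercise = 0.000000; V(2,0) = max -> 0.000000
  V(2,1) = exp(-r*dt) * [p*0.000000 + (1-p)*11.513020] = 5.771946; exercise = 0.000000; V(2,1) = max -> 5.771946
  V(2,2) = exp(-r*dt) * [p*11.513020 + (1-p)*34.511283] = 22.891445; exercise = 22.964460; V(2,2) = max -> 22.964460
  V(1,0) = exp(-r*dt) * [p*0.000000 + (1-p)*5.771946] = 2.893712; exercise = 0.000000; V(1,0) = max -> 2.893712
  V(1,1) = exp(-r*dt) * [p*5.771946 + (1-p)*22.964460] = 14.315280; exercise = 9.140402; V(1,1) = max -> 14.315280
  V(0,0) = exp(-r*dt) * [p*2.893712 + (1-p)*14.315280] = 8.581721; exercise = 0.000000; V(0,0) = max -> 8.581721

Answer: Price = V(0,0) = 8.5817


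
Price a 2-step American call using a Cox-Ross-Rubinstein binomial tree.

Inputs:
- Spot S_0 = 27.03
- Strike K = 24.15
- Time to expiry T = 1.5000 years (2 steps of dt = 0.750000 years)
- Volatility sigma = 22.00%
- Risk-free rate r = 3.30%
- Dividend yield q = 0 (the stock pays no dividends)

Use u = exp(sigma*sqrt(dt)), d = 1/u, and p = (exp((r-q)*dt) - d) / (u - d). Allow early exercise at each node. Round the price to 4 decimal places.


dt = T/N = 0.750000
u = exp(sigma*sqrt(dt)) = 1.209885; d = 1/u = 0.826525
p = (exp((r-q)*dt) - d) / (u - d) = 0.517878
Discount per step: exp(-r*dt) = 0.975554
Stock lattice S(k, i) with i counting down-moves:
  k=0: S(0,0) = 27.0300
  k=1: S(1,0) = 32.7032; S(1,1) = 22.3410
  k=2: S(2,0) = 39.5671; S(2,1) = 27.0300; S(2,2) = 18.4654
Terminal payoffs V(N, i) = max(S_T - K, 0):
  V(2,0) = 15.417123; V(2,1) = 2.880000; V(2,2) = 0.000000
Backward induction: V(k, i) = exp(-r*dt) * [p * V(k+1, i) + (1-p) * V(k+1, i+1)]; then take max(V_cont, immediate exercise) for American.
  V(1,0) = exp(-r*dt) * [p*15.417123 + (1-p)*2.880000] = 9.143577; exercise = 8.553201; V(1,0) = max -> 9.143577
  V(1,1) = exp(-r*dt) * [p*2.880000 + (1-p)*0.000000] = 1.455028; exercise = 0.000000; V(1,1) = max -> 1.455028
  V(0,0) = exp(-r*dt) * [p*9.143577 + (1-p)*1.455028] = 5.303853; exercise = 2.880000; V(0,0) = max -> 5.303853

Answer: Price = V(0,0) = 5.3039


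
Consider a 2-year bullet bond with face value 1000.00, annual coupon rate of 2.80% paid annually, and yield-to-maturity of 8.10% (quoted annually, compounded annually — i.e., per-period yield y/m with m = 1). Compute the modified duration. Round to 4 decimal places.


Coupon per period c = face * coupon_rate / m = 28.000000
Periods per year m = 1; per-period yield y/m = 0.081000
Number of cashflows N = 2
Cashflows (t years, CF_t, discount factor 1/(1+y/m)^(m*t), PV):
  t = 1.0000: CF_t = 28.000000, DF = 0.925069, PV = 25.901943
  t = 2.0000: CF_t = 1028.000000, DF = 0.855753, PV = 879.714452
Price P = sum_t PV_t = 905.616395
First compute Macaulay numerator sum_t t * PV_t:
  t * PV_t at t = 1.0000: 25.901943
  t * PV_t at t = 2.0000: 1759.428904
Macaulay duration D = 1785.330847 / 905.616395 = 1.971399
Modified duration = D / (1 + y/m) = 1.971399 / (1 + 0.081000) = 1.823680

Answer: Modified duration = 1.8237


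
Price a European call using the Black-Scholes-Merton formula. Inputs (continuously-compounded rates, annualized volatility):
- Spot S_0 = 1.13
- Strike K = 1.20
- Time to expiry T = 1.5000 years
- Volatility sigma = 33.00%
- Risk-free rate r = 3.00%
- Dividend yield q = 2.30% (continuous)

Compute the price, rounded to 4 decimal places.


d1 = (ln(S/K) + (r - q + 0.5*sigma^2) * T) / (sigma * sqrt(T)) = 0.07935128
d2 = d1 - sigma * sqrt(T) = -0.32481452
exp(-rT) = 0.95599748; exp(-qT) = 0.96608834
C = S_0 * exp(-qT) * N(d1) - K * exp(-rT) * N(d2)
N(d1) = 0.53162339; N(d2) = 0.37266073
C = 1.1300 * 0.96608834 * 0.53162339 - 1.2000 * 0.95599748 * 0.37266073 = 0.1528

Answer: Price = 0.1528


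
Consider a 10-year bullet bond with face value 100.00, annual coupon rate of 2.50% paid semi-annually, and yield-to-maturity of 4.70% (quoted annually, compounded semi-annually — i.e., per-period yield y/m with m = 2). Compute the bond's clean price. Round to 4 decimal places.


Coupon per period c = face * coupon_rate / m = 1.250000
Periods per year m = 2; per-period yield y/m = 0.023500
Number of cashflows N = 20
Cashflows (t years, CF_t, discount factor 1/(1+y/m)^(m*t), PV):
  t = 0.5000: CF_t = 1.250000, DF = 0.977040, PV = 1.221299
  t = 1.0000: CF_t = 1.250000, DF = 0.954606, PV = 1.193258
  t = 1.5000: CF_t = 1.250000, DF = 0.932688, PV = 1.165860
  t = 2.0000: CF_t = 1.250000, DF = 0.911273, PV = 1.139092
  t = 2.5000: CF_t = 1.250000, DF = 0.890350, PV = 1.112938
  t = 3.0000: CF_t = 1.250000, DF = 0.869907, PV = 1.087384
  t = 3.5000: CF_t = 1.250000, DF = 0.849934, PV = 1.062417
  t = 4.0000: CF_t = 1.250000, DF = 0.830419, PV = 1.038024
  t = 4.5000: CF_t = 1.250000, DF = 0.811352, PV = 1.014190
  t = 5.0000: CF_t = 1.250000, DF = 0.792723, PV = 0.990904
  t = 5.5000: CF_t = 1.250000, DF = 0.774522, PV = 0.968152
  t = 6.0000: CF_t = 1.250000, DF = 0.756739, PV = 0.945923
  t = 6.5000: CF_t = 1.250000, DF = 0.739363, PV = 0.924204
  t = 7.0000: CF_t = 1.250000, DF = 0.722387, PV = 0.902984
  t = 7.5000: CF_t = 1.250000, DF = 0.705801, PV = 0.882251
  t = 8.0000: CF_t = 1.250000, DF = 0.689596, PV = 0.861994
  t = 8.5000: CF_t = 1.250000, DF = 0.673762, PV = 0.842203
  t = 9.0000: CF_t = 1.250000, DF = 0.658292, PV = 0.822865
  t = 9.5000: CF_t = 1.250000, DF = 0.643178, PV = 0.803972
  t = 10.0000: CF_t = 101.250000, DF = 0.628410, PV = 63.626508
Price P = sum_t PV_t = 82.606424

Answer: Price = 82.6064


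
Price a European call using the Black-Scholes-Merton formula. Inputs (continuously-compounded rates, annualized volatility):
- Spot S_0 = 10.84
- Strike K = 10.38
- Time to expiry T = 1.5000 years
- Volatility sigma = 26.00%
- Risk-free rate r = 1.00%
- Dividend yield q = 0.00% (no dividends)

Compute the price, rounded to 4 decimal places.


Answer: Price = 1.6618

Derivation:
d1 = (ln(S/K) + (r - q + 0.5*sigma^2) * T) / (sigma * sqrt(T)) = 0.34249556
d2 = d1 - sigma * sqrt(T) = 0.02406190
exp(-rT) = 0.98511194; exp(-qT) = 1.00000000
C = S_0 * exp(-qT) * N(d1) - K * exp(-rT) * N(d2)
N(d1) = 0.63401101; N(d2) = 0.50959838
C = 10.8400 * 1.00000000 * 0.63401101 - 10.3800 * 0.98511194 * 0.50959838 = 1.6618


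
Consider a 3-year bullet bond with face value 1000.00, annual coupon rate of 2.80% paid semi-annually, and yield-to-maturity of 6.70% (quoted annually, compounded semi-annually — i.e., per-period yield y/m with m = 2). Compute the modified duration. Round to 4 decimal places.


Answer: Modified duration = 2.7976

Derivation:
Coupon per period c = face * coupon_rate / m = 14.000000
Periods per year m = 2; per-period yield y/m = 0.033500
Number of cashflows N = 6
Cashflows (t years, CF_t, discount factor 1/(1+y/m)^(m*t), PV):
  t = 0.5000: CF_t = 14.000000, DF = 0.967586, PV = 13.546202
  t = 1.0000: CF_t = 14.000000, DF = 0.936222, PV = 13.107114
  t = 1.5000: CF_t = 14.000000, DF = 0.905876, PV = 12.682258
  t = 2.0000: CF_t = 14.000000, DF = 0.876512, PV = 12.271174
  t = 2.5000: CF_t = 14.000000, DF = 0.848101, PV = 11.873415
  t = 3.0000: CF_t = 1014.000000, DF = 0.820611, PV = 832.099132
Price P = sum_t PV_t = 895.579295
First compute Macaulay numerator sum_t t * PV_t:
  t * PV_t at t = 0.5000: 6.773101
  t * PV_t at t = 1.0000: 13.107114
  t * PV_t at t = 1.5000: 19.023387
  t * PV_t at t = 2.0000: 24.542348
  t * PV_t at t = 2.5000: 29.683536
  t * PV_t at t = 3.0000: 2496.297397
Macaulay duration D = 2589.426884 / 895.579295 = 2.891343
Modified duration = D / (1 + y/m) = 2.891343 / (1 + 0.033500) = 2.797623


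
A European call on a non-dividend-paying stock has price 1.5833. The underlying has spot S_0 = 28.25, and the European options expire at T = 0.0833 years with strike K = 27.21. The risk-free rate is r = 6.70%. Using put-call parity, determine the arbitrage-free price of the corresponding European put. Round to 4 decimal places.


Put-call parity: C - P = S_0 * exp(-qT) - K * exp(-rT).
S_0 * exp(-qT) = 28.2500 * 1.00000000 = 28.25000000
K * exp(-rT) = 27.2100 * 0.99443445 = 27.05856126
P = C - S*exp(-qT) + K*exp(-rT)
P = 1.5833 - 28.25000000 + 27.05856126 = 0.3919

Answer: Put price = 0.3919


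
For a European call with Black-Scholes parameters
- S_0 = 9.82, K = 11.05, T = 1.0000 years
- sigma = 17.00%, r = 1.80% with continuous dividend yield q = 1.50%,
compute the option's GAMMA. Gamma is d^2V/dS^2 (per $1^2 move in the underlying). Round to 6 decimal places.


d1 = -0.5915253270; d2 = -0.7615253270
phi(d1) = 0.3349112728; exp(-qT) = 0.9851119396; exp(-rT) = 0.9821610324
Gamma = exp(-qT) * phi(d1) / (S * sigma * sqrt(T)) = 0.9851119396 * 0.3349112728 / (9.8200 * 0.1700 * 1.0000000000) = 0.197631

Answer: Gamma = 0.197631


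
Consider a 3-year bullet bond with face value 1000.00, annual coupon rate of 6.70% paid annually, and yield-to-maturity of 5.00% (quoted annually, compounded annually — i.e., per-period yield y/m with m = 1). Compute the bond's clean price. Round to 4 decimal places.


Coupon per period c = face * coupon_rate / m = 67.000000
Periods per year m = 1; per-period yield y/m = 0.050000
Number of cashflows N = 3
Cashflows (t years, CF_t, discount factor 1/(1+y/m)^(m*t), PV):
  t = 1.0000: CF_t = 67.000000, DF = 0.952381, PV = 63.809524
  t = 2.0000: CF_t = 67.000000, DF = 0.907029, PV = 60.770975
  t = 3.0000: CF_t = 1067.000000, DF = 0.863838, PV = 921.714718
Price P = sum_t PV_t = 1046.295216

Answer: Price = 1046.2952


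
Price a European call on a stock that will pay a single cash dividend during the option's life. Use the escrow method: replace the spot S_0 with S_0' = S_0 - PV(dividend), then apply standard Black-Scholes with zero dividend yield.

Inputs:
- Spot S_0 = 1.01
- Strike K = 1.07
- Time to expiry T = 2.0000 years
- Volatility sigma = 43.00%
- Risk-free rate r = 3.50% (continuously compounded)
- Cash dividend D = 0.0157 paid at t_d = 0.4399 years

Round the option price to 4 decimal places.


PV(D) = D * exp(-r * t_d) = 0.0157 * 0.98472142 = 0.01546013
S_0' = S_0 - PV(D) = 1.0100 - 0.01546013 = 0.99453987
d1 = (ln(S_0'/K) + (r + sigma^2/2)*T) / (sigma*sqrt(T)) = 0.29890269
d2 = d1 - sigma*sqrt(T) = -0.30920914
exp(-rT) = 0.93239382
N(d1) = 0.61749285; N(d2) = 0.37858122
C = S_0' * N(d1) - K * exp(-rT) * N(d2) = 0.99453987 * 0.61749285 - 1.0700 * 0.93239382 * 0.37858122 = 0.2364

Answer: Price = 0.2364


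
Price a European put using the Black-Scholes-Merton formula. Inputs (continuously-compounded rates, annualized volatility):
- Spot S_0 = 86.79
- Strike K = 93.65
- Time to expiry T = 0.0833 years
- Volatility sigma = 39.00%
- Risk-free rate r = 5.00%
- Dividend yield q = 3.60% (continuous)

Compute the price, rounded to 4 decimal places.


Answer: Price = 8.2604

Derivation:
d1 = (ln(S/K) + (r - q + 0.5*sigma^2) * T) / (sigma * sqrt(T)) = -0.60919846
d2 = d1 - sigma * sqrt(T) = -0.72175925
exp(-rT) = 0.99584366; exp(-qT) = 0.99700569
P = K * exp(-rT) * N(-d2) - S_0 * exp(-qT) * N(-d1)
N(-d1) = 0.72880355; N(-d2) = 0.76477875
P = 93.6500 * 0.99584366 * 0.76477875 - 86.7900 * 0.99700569 * 0.72880355 = 8.2604


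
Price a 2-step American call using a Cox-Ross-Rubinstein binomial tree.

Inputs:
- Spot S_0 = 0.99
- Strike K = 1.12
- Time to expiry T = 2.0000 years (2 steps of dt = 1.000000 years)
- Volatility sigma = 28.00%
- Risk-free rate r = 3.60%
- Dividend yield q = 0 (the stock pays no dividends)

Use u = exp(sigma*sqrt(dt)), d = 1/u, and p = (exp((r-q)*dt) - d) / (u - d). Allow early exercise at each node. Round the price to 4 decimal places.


Answer: Price = V(0,0) = 0.1398

Derivation:
dt = T/N = 1.000000
u = exp(sigma*sqrt(dt)) = 1.323130; d = 1/u = 0.755784
p = (exp((r-q)*dt) - d) / (u - d) = 0.495063
Discount per step: exp(-r*dt) = 0.964640
Stock lattice S(k, i) with i counting down-moves:
  k=0: S(0,0) = 0.9900
  k=1: S(1,0) = 1.3099; S(1,1) = 0.7482
  k=2: S(2,0) = 1.7332; S(2,1) = 0.9900; S(2,2) = 0.5655
Terminal payoffs V(N, i) = max(S_T - K, 0):
  V(2,0) = 0.613166; V(2,1) = 0.000000; V(2,2) = 0.000000
Backward induction: V(k, i) = exp(-r*dt) * [p * V(k+1, i) + (1-p) * V(k+1, i+1)]; then take max(V_cont, immediate exercise) for American.
  V(1,0) = exp(-r*dt) * [p*0.613166 + (1-p)*0.000000] = 0.292822; exercise = 0.189899; V(1,0) = max -> 0.292822
  V(1,1) = exp(-r*dt) * [p*0.000000 + (1-p)*0.000000] = 0.000000; exercise = 0.000000; V(1,1) = max -> 0.000000
  V(0,0) = exp(-r*dt) * [p*0.292822 + (1-p)*0.000000] = 0.139839; exercise = 0.000000; V(0,0) = max -> 0.139839


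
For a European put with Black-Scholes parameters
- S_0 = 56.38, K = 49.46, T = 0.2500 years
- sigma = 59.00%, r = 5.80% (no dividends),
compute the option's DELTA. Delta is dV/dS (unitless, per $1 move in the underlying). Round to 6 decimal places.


Answer: Delta = -0.260907

Derivation:
d1 = 0.6405516054; d2 = 0.3455516054
phi(d1) = 0.3249474790; exp(-qT) = 1.0000000000; exp(-rT) = 0.9856046187
N(-d1) = 0.2609070252
Delta = -exp(-qT) * N(-d1) = -1.0000000000 * 0.2609070252 = -0.260907


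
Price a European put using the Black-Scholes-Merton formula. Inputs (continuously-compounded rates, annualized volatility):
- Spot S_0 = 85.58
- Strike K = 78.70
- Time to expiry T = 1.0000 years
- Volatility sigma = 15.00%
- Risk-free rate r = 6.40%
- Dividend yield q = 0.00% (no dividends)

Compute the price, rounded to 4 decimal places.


d1 = (ln(S/K) + (r - q + 0.5*sigma^2) * T) / (sigma * sqrt(T)) = 1.06038970
d2 = d1 - sigma * sqrt(T) = 0.91038970
exp(-rT) = 0.93800500; exp(-qT) = 1.00000000
P = K * exp(-rT) * N(-d2) - S_0 * exp(-qT) * N(-d1)
N(-d1) = 0.14448367; N(-d2) = 0.18130851
P = 78.7000 * 0.93800500 * 0.18130851 - 85.5800 * 1.00000000 * 0.14448367 = 1.0195

Answer: Price = 1.0195
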